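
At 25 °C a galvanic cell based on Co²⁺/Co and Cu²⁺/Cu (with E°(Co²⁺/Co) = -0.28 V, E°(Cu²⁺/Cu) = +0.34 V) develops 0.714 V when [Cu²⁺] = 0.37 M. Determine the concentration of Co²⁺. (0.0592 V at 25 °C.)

2.5 × 10^-4 M

From the Nernst equation, log Q = n(E° − E)/0.0592 = 2(0.62 − 0.714)/0.0592 = -3.176, so Q = 6.67 × 10^-4.
With Q = [Co²⁺]/[Cu²⁺] and the known concentrations, [Co²⁺] in the numerator gives [Co²⁺] = 2.5 × 10^-4 M.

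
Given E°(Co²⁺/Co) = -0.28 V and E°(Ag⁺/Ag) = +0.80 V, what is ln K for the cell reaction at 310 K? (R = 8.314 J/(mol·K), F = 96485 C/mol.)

E°_cell = +0.80 − (-0.28) = 1.08 V, with n = 2 electrons transferred.
At equilibrium E = 0, so the Nernst equation gives ln K = nFE°/RT = (2)(96485)(1.08)/((8.314)(310)) = 80.86.

ln K = 80.9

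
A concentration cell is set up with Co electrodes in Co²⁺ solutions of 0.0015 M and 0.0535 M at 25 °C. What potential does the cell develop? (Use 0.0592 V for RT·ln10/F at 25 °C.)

0.046 V

Both half-cells are Co²⁺/Co, so E°_cell = 0. The concentrated side is the cathode; the cell reaction moves Co²⁺ from high to low concentration with n = 2.
Q = [Co²⁺]_dilute/[Co²⁺]_conc = 0.0015/0.0535 = 0.0280.
E = 0 − (0.0592/2) log Q = −(0.0592/2)(-1.552) = 0.0459 V.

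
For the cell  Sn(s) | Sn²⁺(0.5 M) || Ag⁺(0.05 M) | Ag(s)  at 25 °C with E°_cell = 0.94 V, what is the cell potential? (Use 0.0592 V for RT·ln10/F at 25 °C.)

Balancing electrons gives n = 2; the reaction quotient is Q = [Sn²⁺]/[Ag⁺]^2 = 200.
At 25 °C, E = E° − (0.0592/n) log Q = 0.94 − (0.0592/2)(2.301) = 0.940 − 0.068 = 0.872 V.

0.872 V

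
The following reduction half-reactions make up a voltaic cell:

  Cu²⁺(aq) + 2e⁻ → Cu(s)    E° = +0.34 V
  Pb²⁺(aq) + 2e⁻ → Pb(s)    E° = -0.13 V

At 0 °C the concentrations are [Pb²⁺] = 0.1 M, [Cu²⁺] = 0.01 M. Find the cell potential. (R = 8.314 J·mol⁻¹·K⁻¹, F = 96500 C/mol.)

The Cu²⁺/Cu couple has the higher reduction potential and acts as the cathode, so E°_cell = +0.34 − (-0.13) = 0.47 V.
Balancing electrons gives n = 2; the reaction quotient is Q = [Pb²⁺]/[Cu²⁺] = 10.0.
E = E° − (RT/nF) ln Q = 0.47 − (8.314×273)/(2×96500) × (2.303) = 0.470 − 0.027 = 0.443 V.

0.443 V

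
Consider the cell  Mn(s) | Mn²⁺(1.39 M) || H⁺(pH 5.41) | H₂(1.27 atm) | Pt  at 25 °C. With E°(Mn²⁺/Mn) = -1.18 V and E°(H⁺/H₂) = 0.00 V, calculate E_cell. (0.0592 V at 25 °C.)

0.85 V

The hydrogen couple is the cathode, so E°_cell = 1.18 V; n = 2.
[H⁺] = 10^(−5.41) = 3.9 × 10^-6 M, and Q = [Mn²⁺]·P(H₂) / [H⁺]^2 = 1.17 × 10^11.
E = E° − (0.0592/2) log Q = 1.18 − (0.0592/2)(11.067) = 0.852 V.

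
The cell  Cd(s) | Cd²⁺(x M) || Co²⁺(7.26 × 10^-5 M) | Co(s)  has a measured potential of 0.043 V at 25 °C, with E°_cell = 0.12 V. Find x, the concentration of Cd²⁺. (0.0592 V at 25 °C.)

0.029 M

From the Nernst equation, log Q = n(E° − E)/0.0592 = 2(0.12 − 0.043)/0.0592 = 2.601, so Q = 399.
With Q = [Cd²⁺]/[Co²⁺] and the known concentrations, [Cd²⁺] in the numerator gives [Cd²⁺] = 0.029 M.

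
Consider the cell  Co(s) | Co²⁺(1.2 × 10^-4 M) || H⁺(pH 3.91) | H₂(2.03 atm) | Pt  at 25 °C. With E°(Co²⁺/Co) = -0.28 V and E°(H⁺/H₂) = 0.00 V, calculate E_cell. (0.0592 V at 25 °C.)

0.16 V

The hydrogen couple is the cathode, so E°_cell = 0.28 V; n = 2.
[H⁺] = 10^(−3.91) = 1.2 × 10^-4 M, and Q = [Co²⁺]·P(H₂) / [H⁺]^2 = 1.61 × 10^4.
E = E° − (0.0592/2) log Q = 0.28 − (0.0592/2)(4.207) = 0.155 V.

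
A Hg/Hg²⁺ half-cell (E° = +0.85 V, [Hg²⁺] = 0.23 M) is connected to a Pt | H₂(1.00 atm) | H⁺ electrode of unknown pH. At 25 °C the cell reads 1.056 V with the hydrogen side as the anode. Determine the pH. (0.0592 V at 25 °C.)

E°_cell = 0.85 V and n = 2.
log Q = n(E° − E)/0.0592 = 2×(0.85 − 1.056)/0.0592 = -6.959.
With Q = [H⁺]^2 / ([Hg²⁺]·P(H₂)), solving for [H⁺] gives log[H⁺] = -3.799, so pH = 3.80.

pH = 3.80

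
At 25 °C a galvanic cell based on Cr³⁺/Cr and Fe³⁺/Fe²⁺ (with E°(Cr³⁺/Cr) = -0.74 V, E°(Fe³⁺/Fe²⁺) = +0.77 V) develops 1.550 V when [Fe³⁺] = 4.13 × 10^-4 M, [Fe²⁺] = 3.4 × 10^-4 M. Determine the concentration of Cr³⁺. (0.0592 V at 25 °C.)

0.017 M

From the Nernst equation, log Q = n(E° − E)/0.0592 = 3(1.51 − 1.550)/0.0592 = -2.027, so Q = 0.00940.
With Q = [Cr³⁺]·[Fe²⁺]^3/[Fe³⁺]^3 and the known concentrations, [Cr³⁺] in the numerator gives [Cr³⁺] = 0.017 M.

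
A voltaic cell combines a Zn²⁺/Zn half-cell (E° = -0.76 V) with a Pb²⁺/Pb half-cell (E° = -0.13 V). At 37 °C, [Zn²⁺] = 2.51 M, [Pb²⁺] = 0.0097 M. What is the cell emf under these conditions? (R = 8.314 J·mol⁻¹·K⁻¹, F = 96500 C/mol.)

The Pb²⁺/Pb couple has the higher reduction potential and acts as the cathode, so E°_cell = -0.13 − (-0.76) = 0.63 V.
Balancing electrons gives n = 2; the reaction quotient is Q = [Zn²⁺]/[Pb²⁺] = 259.
E = E° − (RT/nF) ln Q = 0.63 − (8.314×310)/(2×96500) × (5.556) = 0.630 − 0.074 = 0.556 V.

0.556 V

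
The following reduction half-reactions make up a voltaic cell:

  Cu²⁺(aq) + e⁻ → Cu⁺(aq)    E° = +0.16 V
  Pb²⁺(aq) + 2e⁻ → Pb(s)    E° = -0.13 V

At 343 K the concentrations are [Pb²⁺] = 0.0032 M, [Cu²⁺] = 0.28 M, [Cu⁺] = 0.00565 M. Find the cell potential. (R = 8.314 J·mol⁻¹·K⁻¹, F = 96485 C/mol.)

The Cu²⁺/Cu⁺ couple has the higher reduction potential and acts as the cathode, so E°_cell = +0.16 − (-0.13) = 0.29 V.
Balancing electrons gives n = 2; the reaction quotient is Q = [Pb²⁺]·[Cu⁺]^2/[Cu²⁺]^2 = 1.3 × 10^-6.
E = E° − (RT/nF) ln Q = 0.29 − (8.314×343)/(2×96485) × (-13.551) = 0.290 + 0.200 = 0.490 V.

0.490 V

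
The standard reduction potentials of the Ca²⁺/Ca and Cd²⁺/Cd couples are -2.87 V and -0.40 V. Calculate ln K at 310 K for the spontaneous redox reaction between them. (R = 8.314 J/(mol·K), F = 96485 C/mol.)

ln K = 184.9

E°_cell = -0.40 − (-2.87) = 2.47 V, with n = 2 electrons transferred.
At equilibrium E = 0, so the Nernst equation gives ln K = nFE°/RT = (2)(96485)(2.47)/((8.314)(310)) = 184.93.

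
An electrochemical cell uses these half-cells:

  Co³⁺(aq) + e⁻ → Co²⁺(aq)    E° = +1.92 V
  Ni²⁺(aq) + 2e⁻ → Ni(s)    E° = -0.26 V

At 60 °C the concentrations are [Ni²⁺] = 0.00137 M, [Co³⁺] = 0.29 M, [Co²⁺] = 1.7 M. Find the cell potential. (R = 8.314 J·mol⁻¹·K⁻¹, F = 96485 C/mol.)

2.22 V

The Co³⁺/Co²⁺ couple has the higher reduction potential and acts as the cathode, so E°_cell = +1.92 − (-0.26) = 2.18 V.
Balancing electrons gives n = 2; the reaction quotient is Q = [Ni²⁺]·[Co²⁺]^2/[Co³⁺]^2 = 0.0471.
E = E° − (RT/nF) ln Q = 2.18 − (8.314×333)/(2×96485) × (-3.056) = 2.180 + 0.044 = 2.224 V.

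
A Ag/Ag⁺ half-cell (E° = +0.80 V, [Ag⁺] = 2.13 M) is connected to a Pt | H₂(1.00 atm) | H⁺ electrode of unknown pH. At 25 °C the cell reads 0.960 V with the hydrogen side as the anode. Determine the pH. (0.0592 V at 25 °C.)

E°_cell = 0.80 V and n = 2.
log Q = n(E° − E)/0.0592 = 2×(0.80 − 0.960)/0.0592 = -5.405.
With Q = [H⁺]^2 / ([Ag⁺]^2·P(H₂)), solving for [H⁺] gives log[H⁺] = -2.374, so pH = 2.37.

pH = 2.37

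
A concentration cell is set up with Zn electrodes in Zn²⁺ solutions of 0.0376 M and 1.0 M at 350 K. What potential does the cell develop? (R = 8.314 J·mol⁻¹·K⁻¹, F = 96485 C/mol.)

0.049 V

Both half-cells are Zn²⁺/Zn, so E°_cell = 0. The concentrated side is the cathode; the cell reaction moves Zn²⁺ from high to low concentration with n = 2.
Q = [Zn²⁺]_dilute/[Zn²⁺]_conc = 0.0376/1.0 = 0.0376.
E = 0 − (RT/nF) ln Q = −((8.314×350)/(2×96485))(-3.281) = 0.0495 V.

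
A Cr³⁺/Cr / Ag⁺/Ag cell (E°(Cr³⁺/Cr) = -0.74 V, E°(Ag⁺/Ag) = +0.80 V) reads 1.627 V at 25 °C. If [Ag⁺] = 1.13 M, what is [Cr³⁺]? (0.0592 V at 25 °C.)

5.6 × 10^-5 M

From the Nernst equation, log Q = n(E° − E)/0.0592 = 3(1.54 − 1.627)/0.0592 = -4.409, so Q = 3.9 × 10^-5.
With Q = [Cr³⁺]/[Ag⁺]^3 and the known concentrations, [Cr³⁺] in the numerator gives [Cr³⁺] = 5.6 × 10^-5 M.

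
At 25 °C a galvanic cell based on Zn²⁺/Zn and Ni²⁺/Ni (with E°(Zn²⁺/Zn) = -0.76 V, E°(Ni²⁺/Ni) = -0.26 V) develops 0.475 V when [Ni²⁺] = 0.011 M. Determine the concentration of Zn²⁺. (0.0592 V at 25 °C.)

From the Nernst equation, log Q = n(E° − E)/0.0592 = 2(0.50 − 0.475)/0.0592 = 0.845, so Q = 6.99.
With Q = [Zn²⁺]/[Ni²⁺] and the known concentrations, [Zn²⁺] in the numerator gives [Zn²⁺] = 0.077 M.

0.077 M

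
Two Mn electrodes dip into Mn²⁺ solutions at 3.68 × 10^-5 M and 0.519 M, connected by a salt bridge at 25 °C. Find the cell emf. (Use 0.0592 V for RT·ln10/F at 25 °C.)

Both half-cells are Mn²⁺/Mn, so E°_cell = 0. The concentrated side is the cathode; the cell reaction moves Mn²⁺ from high to low concentration with n = 2.
Q = [Mn²⁺]_dilute/[Mn²⁺]_conc = 3.68 × 10^-5/0.519 = 7.09 × 10^-5.
E = 0 − (0.0592/2) log Q = −(0.0592/2)(-4.149) = 0.1228 V.

0.12 V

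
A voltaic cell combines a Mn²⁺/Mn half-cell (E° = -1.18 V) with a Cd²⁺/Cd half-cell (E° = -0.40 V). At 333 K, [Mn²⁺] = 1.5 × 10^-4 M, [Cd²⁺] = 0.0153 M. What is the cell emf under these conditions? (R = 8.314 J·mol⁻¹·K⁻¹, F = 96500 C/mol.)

0.846 V

The Cd²⁺/Cd couple has the higher reduction potential and acts as the cathode, so E°_cell = -0.40 − (-1.18) = 0.78 V.
Balancing electrons gives n = 2; the reaction quotient is Q = [Mn²⁺]/[Cd²⁺] = 0.00980.
E = E° − (RT/nF) ln Q = 0.78 − (8.314×333)/(2×96500) × (-4.625) = 0.780 + 0.066 = 0.846 V.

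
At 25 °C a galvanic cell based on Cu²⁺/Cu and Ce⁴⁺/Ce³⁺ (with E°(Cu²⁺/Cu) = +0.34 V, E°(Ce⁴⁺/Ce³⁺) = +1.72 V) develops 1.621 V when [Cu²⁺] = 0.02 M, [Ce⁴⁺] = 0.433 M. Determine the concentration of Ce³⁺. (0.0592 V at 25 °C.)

2.6 × 10^-4 M

From the Nernst equation, log Q = n(E° − E)/0.0592 = 2(1.38 − 1.621)/0.0592 = -8.142, so Q = 7.21 × 10^-9.
With Q = [Cu²⁺]·[Ce³⁺]^2/[Ce⁴⁺]^2 and the known concentrations, [Ce³⁺]^2 in the numerator gives [Ce³⁺] = 2.6 × 10^-4 M.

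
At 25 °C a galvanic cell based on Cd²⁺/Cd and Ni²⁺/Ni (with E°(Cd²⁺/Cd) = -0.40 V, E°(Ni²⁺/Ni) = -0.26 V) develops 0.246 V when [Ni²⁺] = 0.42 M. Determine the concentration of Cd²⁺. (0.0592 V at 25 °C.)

From the Nernst equation, log Q = n(E° − E)/0.0592 = 2(0.14 − 0.246)/0.0592 = -3.581, so Q = 2.62 × 10^-4.
With Q = [Cd²⁺]/[Ni²⁺] and the known concentrations, [Cd²⁺] in the numerator gives [Cd²⁺] = 1.1 × 10^-4 M.

1.1 × 10^-4 M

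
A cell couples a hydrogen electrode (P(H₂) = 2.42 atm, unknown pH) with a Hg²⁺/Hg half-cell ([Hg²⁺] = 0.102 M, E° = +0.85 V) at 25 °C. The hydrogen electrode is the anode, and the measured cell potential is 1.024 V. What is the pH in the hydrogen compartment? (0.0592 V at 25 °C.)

pH = 3.24

E°_cell = 0.85 V and n = 2.
log Q = n(E° − E)/0.0592 = 2×(0.85 − 1.024)/0.0592 = -5.878.
With Q = [H⁺]^2 / ([Hg²⁺]·P(H₂)), solving for [H⁺] gives log[H⁺] = -3.243, so pH = 3.24.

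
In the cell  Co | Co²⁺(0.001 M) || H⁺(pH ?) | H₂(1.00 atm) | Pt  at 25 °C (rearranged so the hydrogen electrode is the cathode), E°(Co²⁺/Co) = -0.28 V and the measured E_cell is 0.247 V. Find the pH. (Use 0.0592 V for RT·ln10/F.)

pH = 2.06

E°_cell = 0.28 V and n = 2.
log Q = n(E° − E)/0.0592 = 2×(0.28 − 0.247)/0.0592 = 1.115.
With Q = [Co²⁺]·P(H₂) / [H⁺]^2, solving for [H⁺] gives log[H⁺] = -2.057, so pH = 2.06.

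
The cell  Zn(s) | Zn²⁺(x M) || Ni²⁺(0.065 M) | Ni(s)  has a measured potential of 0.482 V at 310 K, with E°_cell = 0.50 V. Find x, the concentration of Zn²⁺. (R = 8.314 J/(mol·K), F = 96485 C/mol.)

From the Nernst equation, ln Q = nF(E° − E)/RT = 2×96485×(0.50 − 0.482)/(8.314×310) = 1.348, so Q = 3.85.
With Q = [Zn²⁺]/[Ni²⁺] and the known concentrations, [Zn²⁺] in the numerator gives [Zn²⁺] = 0.25 M.

0.25 M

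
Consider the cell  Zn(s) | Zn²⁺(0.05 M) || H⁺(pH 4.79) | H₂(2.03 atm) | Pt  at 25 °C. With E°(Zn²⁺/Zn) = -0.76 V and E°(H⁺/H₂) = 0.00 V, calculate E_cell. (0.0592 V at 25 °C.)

The hydrogen couple is the cathode, so E°_cell = 0.76 V; n = 2.
[H⁺] = 10^(−4.79) = 1.6 × 10^-5 M, and Q = [Zn²⁺]·P(H₂) / [H⁺]^2 = 3.86 × 10^8.
E = E° − (0.0592/2) log Q = 0.76 − (0.0592/2)(8.586) = 0.506 V.

0.51 V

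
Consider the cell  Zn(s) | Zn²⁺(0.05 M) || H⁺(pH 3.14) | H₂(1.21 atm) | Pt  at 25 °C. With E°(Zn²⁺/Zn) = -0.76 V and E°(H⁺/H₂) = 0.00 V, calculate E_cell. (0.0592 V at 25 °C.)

0.61 V

The hydrogen couple is the cathode, so E°_cell = 0.76 V; n = 2.
[H⁺] = 10^(−3.14) = 7.2 × 10^-4 M, and Q = [Zn²⁺]·P(H₂) / [H⁺]^2 = 1.15 × 10^5.
E = E° − (0.0592/2) log Q = 0.76 − (0.0592/2)(5.062) = 0.610 V.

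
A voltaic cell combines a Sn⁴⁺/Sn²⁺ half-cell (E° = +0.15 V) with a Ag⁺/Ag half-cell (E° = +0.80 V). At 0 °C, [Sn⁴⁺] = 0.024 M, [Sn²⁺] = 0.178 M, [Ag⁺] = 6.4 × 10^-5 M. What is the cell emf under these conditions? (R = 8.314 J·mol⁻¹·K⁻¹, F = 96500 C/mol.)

0.446 V

The Ag⁺/Ag couple has the higher reduction potential and acts as the cathode, so E°_cell = +0.80 − (+0.15) = 0.65 V.
Balancing electrons gives n = 2; the reaction quotient is Q = [Sn⁴⁺]/([Sn²⁺]·[Ag⁺]^2) = 3.29 × 10^7.
E = E° − (RT/nF) ln Q = 0.65 − (8.314×273)/(2×96500) × (17.310) = 0.650 − 0.204 = 0.446 V.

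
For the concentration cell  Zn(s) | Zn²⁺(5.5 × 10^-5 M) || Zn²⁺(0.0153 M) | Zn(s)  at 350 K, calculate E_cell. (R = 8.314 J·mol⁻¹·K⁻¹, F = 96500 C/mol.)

Both half-cells are Zn²⁺/Zn, so E°_cell = 0. The concentrated side is the cathode; the cell reaction moves Zn²⁺ from high to low concentration with n = 2.
Q = [Zn²⁺]_dilute/[Zn²⁺]_conc = 5.5 × 10^-5/0.0153 = 0.00359.
E = 0 − (RT/nF) ln Q = −((8.314×350)/(2×96500))(-5.628) = 0.0849 V.

0.085 V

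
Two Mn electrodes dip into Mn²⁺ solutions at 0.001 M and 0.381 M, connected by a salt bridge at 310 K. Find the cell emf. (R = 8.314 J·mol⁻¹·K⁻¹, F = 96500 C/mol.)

0.079 V

Both half-cells are Mn²⁺/Mn, so E°_cell = 0. The concentrated side is the cathode; the cell reaction moves Mn²⁺ from high to low concentration with n = 2.
Q = [Mn²⁺]_dilute/[Mn²⁺]_conc = 0.001/0.381 = 0.00262.
E = 0 − (RT/nF) ln Q = −((8.314×310)/(2×96500))(-5.943) = 0.0794 V.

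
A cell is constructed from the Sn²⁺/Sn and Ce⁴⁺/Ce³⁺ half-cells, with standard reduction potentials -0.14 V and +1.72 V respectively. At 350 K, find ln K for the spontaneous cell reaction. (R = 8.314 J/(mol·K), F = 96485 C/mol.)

ln K = 123.3

E°_cell = +1.72 − (-0.14) = 1.86 V, with n = 2 electrons transferred.
At equilibrium E = 0, so the Nernst equation gives ln K = nFE°/RT = (2)(96485)(1.86)/((8.314)(350)) = 123.35.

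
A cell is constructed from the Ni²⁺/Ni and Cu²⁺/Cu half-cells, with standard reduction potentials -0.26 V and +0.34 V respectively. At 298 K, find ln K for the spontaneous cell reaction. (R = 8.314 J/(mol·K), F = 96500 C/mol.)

ln K = 46.7

E°_cell = +0.34 − (-0.26) = 0.60 V, with n = 2 electrons transferred.
At equilibrium E = 0, so the Nernst equation gives ln K = nFE°/RT = (2)(96500)(0.60)/((8.314)(298)) = 46.74.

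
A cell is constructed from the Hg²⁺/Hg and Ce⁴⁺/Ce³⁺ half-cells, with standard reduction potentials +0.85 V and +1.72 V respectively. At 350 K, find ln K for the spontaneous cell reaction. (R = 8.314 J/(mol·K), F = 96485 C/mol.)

E°_cell = +1.72 − (+0.85) = 0.87 V, with n = 2 electrons transferred.
At equilibrium E = 0, so the Nernst equation gives ln K = nFE°/RT = (2)(96485)(0.87)/((8.314)(350)) = 57.69.

ln K = 57.7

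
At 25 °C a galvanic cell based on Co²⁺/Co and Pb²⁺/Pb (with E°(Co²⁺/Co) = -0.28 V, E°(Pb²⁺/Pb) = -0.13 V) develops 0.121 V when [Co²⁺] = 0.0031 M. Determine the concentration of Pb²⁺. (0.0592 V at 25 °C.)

3.2 × 10^-4 M

From the Nernst equation, log Q = n(E° − E)/0.0592 = 2(0.15 − 0.121)/0.0592 = 0.980, so Q = 9.54.
With Q = [Co²⁺]/[Pb²⁺] and the known concentrations, [Pb²⁺] in the denominator gives [Pb²⁺] = 3.2 × 10^-4 M.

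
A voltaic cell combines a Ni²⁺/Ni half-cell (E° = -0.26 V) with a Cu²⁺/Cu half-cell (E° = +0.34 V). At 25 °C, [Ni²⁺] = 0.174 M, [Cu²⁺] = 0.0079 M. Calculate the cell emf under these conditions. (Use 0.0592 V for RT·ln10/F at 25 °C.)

0.560 V

The Cu²⁺/Cu couple has the higher reduction potential and acts as the cathode, so E°_cell = +0.34 − (-0.26) = 0.60 V.
Balancing electrons gives n = 2; the reaction quotient is Q = [Ni²⁺]/[Cu²⁺] = 22.0.
At 25 °C, E = E° − (0.0592/n) log Q = 0.60 − (0.0592/2)(1.343) = 0.600 − 0.040 = 0.560 V.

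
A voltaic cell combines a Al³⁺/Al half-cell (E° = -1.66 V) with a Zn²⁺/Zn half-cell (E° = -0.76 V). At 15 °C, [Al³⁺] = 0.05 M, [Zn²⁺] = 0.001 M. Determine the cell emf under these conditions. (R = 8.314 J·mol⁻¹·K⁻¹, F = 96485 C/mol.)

The Zn²⁺/Zn couple has the higher reduction potential and acts as the cathode, so E°_cell = -0.76 − (-1.66) = 0.90 V.
Balancing electrons gives n = 6; the reaction quotient is Q = [Al³⁺]^2/[Zn²⁺]^3 = 2.5 × 10^6.
E = E° − (RT/nF) ln Q = 0.90 − (8.314×288)/(6×96485) × (14.732) = 0.900 − 0.061 = 0.839 V.

0.839 V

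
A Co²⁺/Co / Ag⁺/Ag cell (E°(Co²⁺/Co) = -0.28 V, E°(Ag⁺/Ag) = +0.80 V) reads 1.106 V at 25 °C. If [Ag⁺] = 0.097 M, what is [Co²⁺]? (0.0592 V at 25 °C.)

0.0012 M

From the Nernst equation, log Q = n(E° − E)/0.0592 = 2(1.08 − 1.106)/0.0592 = -0.878, so Q = 0.132.
With Q = [Co²⁺]/[Ag⁺]^2 and the known concentrations, [Co²⁺] in the numerator gives [Co²⁺] = 0.0012 M.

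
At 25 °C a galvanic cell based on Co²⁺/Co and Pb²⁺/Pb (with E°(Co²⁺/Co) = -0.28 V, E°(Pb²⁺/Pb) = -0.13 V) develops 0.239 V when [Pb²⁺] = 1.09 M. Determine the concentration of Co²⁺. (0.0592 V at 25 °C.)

0.0011 M

From the Nernst equation, log Q = n(E° − E)/0.0592 = 2(0.15 − 0.239)/0.0592 = -3.007, so Q = 9.85 × 10^-4.
With Q = [Co²⁺]/[Pb²⁺] and the known concentrations, [Co²⁺] in the numerator gives [Co²⁺] = 0.0011 M.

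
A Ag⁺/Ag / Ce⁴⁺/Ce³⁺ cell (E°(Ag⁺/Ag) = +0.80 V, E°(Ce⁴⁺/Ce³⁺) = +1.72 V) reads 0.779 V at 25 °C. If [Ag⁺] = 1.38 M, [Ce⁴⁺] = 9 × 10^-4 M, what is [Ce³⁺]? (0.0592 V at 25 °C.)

0.16 M

From the Nernst equation, log Q = n(E° − E)/0.0592 = 1(0.92 − 0.779)/0.0592 = 2.382, so Q = 241.
With Q = [Ag⁺]·[Ce³⁺]/[Ce⁴⁺] and the known concentrations, [Ce³⁺] in the numerator gives [Ce³⁺] = 0.16 M.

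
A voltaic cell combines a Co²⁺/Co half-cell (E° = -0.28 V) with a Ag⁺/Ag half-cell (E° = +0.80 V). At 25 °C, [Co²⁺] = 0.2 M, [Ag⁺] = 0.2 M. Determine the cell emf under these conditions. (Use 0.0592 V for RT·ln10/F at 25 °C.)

1.06 V

The Ag⁺/Ag couple has the higher reduction potential and acts as the cathode, so E°_cell = +0.80 − (-0.28) = 1.08 V.
Balancing electrons gives n = 2; the reaction quotient is Q = [Co²⁺]/[Ag⁺]^2 = 5.00.
At 25 °C, E = E° − (0.0592/n) log Q = 1.08 − (0.0592/2)(0.699) = 1.080 − 0.021 = 1.059 V.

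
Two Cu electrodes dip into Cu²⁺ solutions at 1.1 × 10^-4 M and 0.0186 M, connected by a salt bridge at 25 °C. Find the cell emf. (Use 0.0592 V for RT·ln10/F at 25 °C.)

0.066 V

Both half-cells are Cu²⁺/Cu, so E°_cell = 0. The concentrated side is the cathode; the cell reaction moves Cu²⁺ from high to low concentration with n = 2.
Q = [Cu²⁺]_dilute/[Cu²⁺]_conc = 1.1 × 10^-4/0.0186 = 0.00591.
E = 0 − (0.0592/2) log Q = −(0.0592/2)(-2.228) = 0.0659 V.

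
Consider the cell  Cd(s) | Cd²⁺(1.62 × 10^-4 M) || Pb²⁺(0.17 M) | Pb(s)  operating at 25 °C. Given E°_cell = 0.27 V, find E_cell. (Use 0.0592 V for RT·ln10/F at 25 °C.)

Balancing electrons gives n = 2; the reaction quotient is Q = [Cd²⁺]/[Pb²⁺] = 9.53 × 10^-4.
At 25 °C, E = E° − (0.0592/n) log Q = 0.27 − (0.0592/2)(-3.021) = 0.270 + 0.089 = 0.359 V.

0.359 V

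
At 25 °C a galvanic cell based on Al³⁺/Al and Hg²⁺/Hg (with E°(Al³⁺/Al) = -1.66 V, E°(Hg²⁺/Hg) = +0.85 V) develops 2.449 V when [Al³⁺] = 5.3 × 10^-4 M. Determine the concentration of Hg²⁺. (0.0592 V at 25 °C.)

From the Nernst equation, log Q = n(E° − E)/0.0592 = 6(2.51 − 2.449)/0.0592 = 6.182, so Q = 1.52 × 10^6.
With Q = [Al³⁺]^2/[Hg²⁺]^3 and the known concentrations, [Hg²⁺]^3 in the denominator gives [Hg²⁺] = 5.7 × 10^-5 M.

5.7 × 10^-5 M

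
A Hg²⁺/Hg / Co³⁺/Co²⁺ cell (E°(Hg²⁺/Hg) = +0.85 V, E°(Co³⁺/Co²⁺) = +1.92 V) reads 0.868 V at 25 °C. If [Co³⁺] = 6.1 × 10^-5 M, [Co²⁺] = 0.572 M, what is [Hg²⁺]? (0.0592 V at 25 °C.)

From the Nernst equation, log Q = n(E° − E)/0.0592 = 2(1.07 − 0.868)/0.0592 = 6.824, so Q = 6.67 × 10^6.
With Q = [Hg²⁺]·[Co²⁺]^2/[Co³⁺]^2 and the known concentrations, [Hg²⁺] in the numerator gives [Hg²⁺] = 0.076 M.

0.076 M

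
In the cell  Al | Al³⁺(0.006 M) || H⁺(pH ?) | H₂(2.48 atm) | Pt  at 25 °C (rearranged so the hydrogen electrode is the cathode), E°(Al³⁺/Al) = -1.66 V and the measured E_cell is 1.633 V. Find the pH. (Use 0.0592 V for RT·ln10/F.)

E°_cell = 1.66 V and n = 6.
log Q = n(E° − E)/0.0592 = 6×(1.66 − 1.633)/0.0592 = 2.736.
With Q = [Al³⁺]^2·P(H₂)^3 / [H⁺]^6, solving for [H⁺] gives log[H⁺] = -0.999, so pH = 1.00.

pH = 1.00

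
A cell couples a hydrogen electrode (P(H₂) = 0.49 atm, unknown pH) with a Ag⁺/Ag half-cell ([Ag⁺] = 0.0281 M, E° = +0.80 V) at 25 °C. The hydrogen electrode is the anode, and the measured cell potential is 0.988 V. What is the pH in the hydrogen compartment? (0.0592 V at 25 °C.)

pH = 4.88

E°_cell = 0.80 V and n = 2.
log Q = n(E° − E)/0.0592 = 2×(0.80 − 0.988)/0.0592 = -6.351.
With Q = [H⁺]^2 / ([Ag⁺]^2·P(H₂)), solving for [H⁺] gives log[H⁺] = -4.882, so pH = 4.88.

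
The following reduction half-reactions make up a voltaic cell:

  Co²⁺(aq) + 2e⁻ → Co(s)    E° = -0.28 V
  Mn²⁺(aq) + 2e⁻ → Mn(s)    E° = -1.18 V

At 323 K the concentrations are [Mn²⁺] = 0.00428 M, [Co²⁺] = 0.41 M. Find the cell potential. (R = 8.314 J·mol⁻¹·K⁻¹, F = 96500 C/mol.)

0.963 V

The Co²⁺/Co couple has the higher reduction potential and acts as the cathode, so E°_cell = -0.28 − (-1.18) = 0.90 V.
Balancing electrons gives n = 2; the reaction quotient is Q = [Mn²⁺]/[Co²⁺] = 0.0104.
E = E° − (RT/nF) ln Q = 0.90 − (8.314×323)/(2×96500) × (-4.562) = 0.900 + 0.063 = 0.963 V.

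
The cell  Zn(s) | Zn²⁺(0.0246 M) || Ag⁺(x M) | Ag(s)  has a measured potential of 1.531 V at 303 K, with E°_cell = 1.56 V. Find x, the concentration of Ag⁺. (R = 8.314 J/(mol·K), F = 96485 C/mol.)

0.052 M

From the Nernst equation, ln Q = nF(E° − E)/RT = 2×96485×(1.56 − 1.531)/(8.314×303) = 2.221, so Q = 9.22.
With Q = [Zn²⁺]/[Ag⁺]^2 and the known concentrations, [Ag⁺]^2 in the denominator gives [Ag⁺] = 0.052 M.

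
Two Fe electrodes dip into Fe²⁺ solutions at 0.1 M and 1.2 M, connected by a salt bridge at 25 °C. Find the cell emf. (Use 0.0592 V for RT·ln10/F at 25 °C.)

Both half-cells are Fe²⁺/Fe, so E°_cell = 0. The concentrated side is the cathode; the cell reaction moves Fe²⁺ from high to low concentration with n = 2.
Q = [Fe²⁺]_dilute/[Fe²⁺]_conc = 0.1/1.2 = 0.0833.
E = 0 − (0.0592/2) log Q = −(0.0592/2)(-1.079) = 0.0319 V.

0.032 V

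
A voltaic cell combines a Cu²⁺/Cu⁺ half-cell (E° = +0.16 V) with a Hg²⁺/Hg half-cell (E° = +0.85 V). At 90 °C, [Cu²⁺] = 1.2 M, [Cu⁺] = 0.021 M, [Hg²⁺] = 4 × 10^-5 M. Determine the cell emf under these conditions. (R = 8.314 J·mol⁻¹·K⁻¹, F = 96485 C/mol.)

0.405 V

The Hg²⁺/Hg couple has the higher reduction potential and acts as the cathode, so E°_cell = +0.85 − (+0.16) = 0.69 V.
Balancing electrons gives n = 2; the reaction quotient is Q = [Cu²⁺]^2/([Cu⁺]^2·[Hg²⁺]) = 8.16 × 10^7.
E = E° − (RT/nF) ln Q = 0.69 − (8.314×363)/(2×96485) × (18.218) = 0.690 − 0.285 = 0.405 V.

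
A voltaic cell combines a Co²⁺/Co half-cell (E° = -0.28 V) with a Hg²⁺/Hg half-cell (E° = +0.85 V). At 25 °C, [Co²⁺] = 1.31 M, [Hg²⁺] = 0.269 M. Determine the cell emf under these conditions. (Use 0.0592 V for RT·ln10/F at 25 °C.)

1.11 V

The Hg²⁺/Hg couple has the higher reduction potential and acts as the cathode, so E°_cell = +0.85 − (-0.28) = 1.13 V.
Balancing electrons gives n = 2; the reaction quotient is Q = [Co²⁺]/[Hg²⁺] = 4.87.
At 25 °C, E = E° − (0.0592/n) log Q = 1.13 − (0.0592/2)(0.688) = 1.130 − 0.020 = 1.110 V.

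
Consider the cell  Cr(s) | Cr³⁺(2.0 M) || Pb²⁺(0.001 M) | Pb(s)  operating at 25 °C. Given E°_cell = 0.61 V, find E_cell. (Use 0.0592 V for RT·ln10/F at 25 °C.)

0.515 V

Balancing electrons gives n = 6; the reaction quotient is Q = [Cr³⁺]^2/[Pb²⁺]^3 = 4 × 10^9.
At 25 °C, E = E° − (0.0592/n) log Q = 0.61 − (0.0592/6)(9.602) = 0.610 − 0.095 = 0.515 V.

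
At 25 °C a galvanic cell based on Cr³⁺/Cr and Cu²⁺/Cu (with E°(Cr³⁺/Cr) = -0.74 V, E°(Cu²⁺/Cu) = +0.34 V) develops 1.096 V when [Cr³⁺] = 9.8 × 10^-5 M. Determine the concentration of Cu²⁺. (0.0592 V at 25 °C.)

0.0074 M

From the Nernst equation, log Q = n(E° − E)/0.0592 = 6(1.08 − 1.096)/0.0592 = -1.622, so Q = 0.0239.
With Q = [Cr³⁺]^2/[Cu²⁺]^3 and the known concentrations, [Cu²⁺]^3 in the denominator gives [Cu²⁺] = 0.0074 M.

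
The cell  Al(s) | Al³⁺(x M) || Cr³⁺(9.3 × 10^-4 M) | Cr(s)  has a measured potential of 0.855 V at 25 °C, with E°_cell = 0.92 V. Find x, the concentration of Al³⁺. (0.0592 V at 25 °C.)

1.8 M

From the Nernst equation, log Q = n(E° − E)/0.0592 = 3(0.92 − 0.855)/0.0592 = 3.294, so Q = 1970.
With Q = [Al³⁺]/[Cr³⁺] and the known concentrations, [Al³⁺] in the numerator gives [Al³⁺] = 1.8 M.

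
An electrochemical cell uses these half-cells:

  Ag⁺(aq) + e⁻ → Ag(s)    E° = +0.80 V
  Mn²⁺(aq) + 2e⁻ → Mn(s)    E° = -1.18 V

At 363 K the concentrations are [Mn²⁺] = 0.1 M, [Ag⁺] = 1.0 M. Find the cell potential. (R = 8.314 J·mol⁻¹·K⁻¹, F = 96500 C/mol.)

The Ag⁺/Ag couple has the higher reduction potential and acts as the cathode, so E°_cell = +0.80 − (-1.18) = 1.98 V.
Balancing electrons gives n = 2; the reaction quotient is Q = [Mn²⁺]/[Ag⁺]^2 = 0.100.
E = E° − (RT/nF) ln Q = 1.98 − (8.314×363)/(2×96500) × (-2.303) = 1.980 + 0.036 = 2.016 V.

2.02 V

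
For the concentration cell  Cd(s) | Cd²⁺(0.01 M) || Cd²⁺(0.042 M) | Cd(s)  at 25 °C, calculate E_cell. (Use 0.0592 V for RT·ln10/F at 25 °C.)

Both half-cells are Cd²⁺/Cd, so E°_cell = 0. The concentrated side is the cathode; the cell reaction moves Cd²⁺ from high to low concentration with n = 2.
Q = [Cd²⁺]_dilute/[Cd²⁺]_conc = 0.01/0.042 = 0.238.
E = 0 − (0.0592/2) log Q = −(0.0592/2)(-0.623) = 0.0184 V.

0.018 V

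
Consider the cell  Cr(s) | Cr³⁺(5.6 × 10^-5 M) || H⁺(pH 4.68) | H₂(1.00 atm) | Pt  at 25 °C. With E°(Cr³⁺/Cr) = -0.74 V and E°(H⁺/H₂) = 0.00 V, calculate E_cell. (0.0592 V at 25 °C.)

The hydrogen couple is the cathode, so E°_cell = 0.74 V; n = 6.
[H⁺] = 10^(−4.68) = 2.1 × 10^-5 M, and Q = [Cr³⁺]^2·P(H₂)^3 / [H⁺]^6 = 3.77 × 10^19.
E = E° − (0.0592/6) log Q = 0.74 − (0.0592/6)(19.576) = 0.547 V.

0.55 V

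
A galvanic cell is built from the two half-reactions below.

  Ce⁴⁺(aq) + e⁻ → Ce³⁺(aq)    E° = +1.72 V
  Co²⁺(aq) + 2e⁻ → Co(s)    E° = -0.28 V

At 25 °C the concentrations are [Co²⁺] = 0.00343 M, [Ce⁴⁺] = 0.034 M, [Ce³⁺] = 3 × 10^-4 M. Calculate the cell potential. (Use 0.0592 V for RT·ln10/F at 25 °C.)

The Ce⁴⁺/Ce³⁺ couple has the higher reduction potential and acts as the cathode, so E°_cell = +1.72 − (-0.28) = 2.00 V.
Balancing electrons gives n = 2; the reaction quotient is Q = [Co²⁺]·[Ce³⁺]^2/[Ce⁴⁺]^2 = 2.67 × 10^-7.
At 25 °C, E = E° − (0.0592/n) log Q = 2.00 − (0.0592/2)(-6.573) = 2.000 + 0.195 = 2.195 V.

2.19 V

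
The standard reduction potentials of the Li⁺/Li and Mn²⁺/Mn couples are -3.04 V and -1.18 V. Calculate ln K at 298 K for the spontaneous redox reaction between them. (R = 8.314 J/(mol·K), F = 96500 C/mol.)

E°_cell = -1.18 − (-3.04) = 1.86 V, with n = 2 electrons transferred.
At equilibrium E = 0, so the Nernst equation gives ln K = nFE°/RT = (2)(96500)(1.86)/((8.314)(298)) = 144.89.

ln K = 144.9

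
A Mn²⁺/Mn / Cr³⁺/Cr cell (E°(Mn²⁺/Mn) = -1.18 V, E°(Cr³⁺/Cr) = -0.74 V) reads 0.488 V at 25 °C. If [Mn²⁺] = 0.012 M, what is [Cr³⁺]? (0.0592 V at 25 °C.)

From the Nernst equation, log Q = n(E° − E)/0.0592 = 6(0.44 − 0.488)/0.0592 = -4.865, so Q = 1.37 × 10^-5.
With Q = [Mn²⁺]^3/[Cr³⁺]^2 and the known concentrations, [Cr³⁺]^2 in the denominator gives [Cr³⁺] = 0.36 M.

0.36 M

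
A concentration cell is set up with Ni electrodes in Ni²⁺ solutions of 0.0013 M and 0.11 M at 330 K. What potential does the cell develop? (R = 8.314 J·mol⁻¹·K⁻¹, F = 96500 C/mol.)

Both half-cells are Ni²⁺/Ni, so E°_cell = 0. The concentrated side is the cathode; the cell reaction moves Ni²⁺ from high to low concentration with n = 2.
Q = [Ni²⁺]_dilute/[Ni²⁺]_conc = 0.0013/0.11 = 0.0118.
E = 0 − (RT/nF) ln Q = −((8.314×330)/(2×96500))(-4.438) = 0.0631 V.

0.063 V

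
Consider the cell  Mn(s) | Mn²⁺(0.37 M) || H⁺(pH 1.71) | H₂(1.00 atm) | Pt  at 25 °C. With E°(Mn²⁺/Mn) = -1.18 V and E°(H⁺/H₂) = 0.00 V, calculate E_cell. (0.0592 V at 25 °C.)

The hydrogen couple is the cathode, so E°_cell = 1.18 V; n = 2.
[H⁺] = 10^(−1.71) = 0.019 M, and Q = [Mn²⁺]·P(H₂) / [H⁺]^2 = 973.
E = E° − (0.0592/2) log Q = 1.18 − (0.0592/2)(2.988) = 1.092 V.

1.09 V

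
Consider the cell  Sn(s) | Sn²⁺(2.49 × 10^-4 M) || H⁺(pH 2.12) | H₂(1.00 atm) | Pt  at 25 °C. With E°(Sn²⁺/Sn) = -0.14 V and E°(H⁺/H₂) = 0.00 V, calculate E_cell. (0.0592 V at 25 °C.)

0.12 V

The hydrogen couple is the cathode, so E°_cell = 0.14 V; n = 2.
[H⁺] = 10^(−2.12) = 0.0076 M, and Q = [Sn²⁺]·P(H₂) / [H⁺]^2 = 4.33.
E = E° − (0.0592/2) log Q = 0.14 − (0.0592/2)(0.636) = 0.121 V.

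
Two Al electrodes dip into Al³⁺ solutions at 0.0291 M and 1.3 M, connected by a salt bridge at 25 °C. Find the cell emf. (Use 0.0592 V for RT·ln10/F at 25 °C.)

Both half-cells are Al³⁺/Al, so E°_cell = 0. The concentrated side is the cathode; the cell reaction moves Al³⁺ from high to low concentration with n = 3.
Q = [Al³⁺]_dilute/[Al³⁺]_conc = 0.0291/1.3 = 0.0224.
E = 0 − (0.0592/3) log Q = −(0.0592/3)(-1.650) = 0.0326 V.

0.033 V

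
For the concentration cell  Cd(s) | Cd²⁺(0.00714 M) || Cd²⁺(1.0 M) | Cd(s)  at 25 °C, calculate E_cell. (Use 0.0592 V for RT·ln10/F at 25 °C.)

Both half-cells are Cd²⁺/Cd, so E°_cell = 0. The concentrated side is the cathode; the cell reaction moves Cd²⁺ from high to low concentration with n = 2.
Q = [Cd²⁺]_dilute/[Cd²⁺]_conc = 0.00714/1.0 = 0.00714.
E = 0 − (0.0592/2) log Q = −(0.0592/2)(-2.146) = 0.0635 V.

0.064 V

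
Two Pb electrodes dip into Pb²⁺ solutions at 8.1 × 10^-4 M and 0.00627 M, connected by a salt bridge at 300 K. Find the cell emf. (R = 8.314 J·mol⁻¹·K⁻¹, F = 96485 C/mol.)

0.026 V

Both half-cells are Pb²⁺/Pb, so E°_cell = 0. The concentrated side is the cathode; the cell reaction moves Pb²⁺ from high to low concentration with n = 2.
Q = [Pb²⁺]_dilute/[Pb²⁺]_conc = 8.1 × 10^-4/0.00627 = 0.129.
E = 0 − (RT/nF) ln Q = −((8.314×300)/(2×96485))(-2.046) = 0.0264 V.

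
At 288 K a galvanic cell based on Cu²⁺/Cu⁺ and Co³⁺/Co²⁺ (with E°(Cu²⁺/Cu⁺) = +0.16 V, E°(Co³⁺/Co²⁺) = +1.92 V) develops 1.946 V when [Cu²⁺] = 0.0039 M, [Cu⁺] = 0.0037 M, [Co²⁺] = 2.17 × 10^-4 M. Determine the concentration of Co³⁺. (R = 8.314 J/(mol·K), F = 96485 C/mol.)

0.41 M

From the Nernst equation, ln Q = nF(E° − E)/RT = 1×96485×(1.76 − 1.946)/(8.314×288) = -7.495, so Q = 5.56 × 10^-4.
With Q = [Cu²⁺]·[Co²⁺]/([Cu⁺]·[Co³⁺]) and the known concentrations, [Co³⁺] in the denominator gives [Co³⁺] = 0.41 M.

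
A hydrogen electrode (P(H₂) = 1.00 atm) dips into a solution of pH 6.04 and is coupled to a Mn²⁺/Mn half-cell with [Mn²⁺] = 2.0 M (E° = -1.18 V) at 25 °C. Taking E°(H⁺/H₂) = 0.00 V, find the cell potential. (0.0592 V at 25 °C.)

The hydrogen couple is the cathode, so E°_cell = 1.18 V; n = 2.
[H⁺] = 10^(−6.04) = 9.1 × 10^-7 M, and Q = [Mn²⁺]·P(H₂) / [H⁺]^2 = 2.4 × 10^12.
E = E° − (0.0592/2) log Q = 1.18 − (0.0592/2)(12.381) = 0.814 V.

0.81 V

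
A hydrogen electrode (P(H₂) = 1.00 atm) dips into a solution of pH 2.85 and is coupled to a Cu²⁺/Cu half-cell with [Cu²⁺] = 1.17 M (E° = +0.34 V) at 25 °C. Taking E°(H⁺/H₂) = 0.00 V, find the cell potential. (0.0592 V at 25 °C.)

0.51 V

The Cu²⁺/Cu couple is the cathode, so E°_cell = 0.34 V; n = 2.
[H⁺] = 10^(−2.85) = 0.0014 M, and Q = [H⁺]^2 / ([Cu²⁺]·P(H₂)) = 1.71 × 10^-6.
E = E° − (0.0592/2) log Q = 0.34 − (0.0592/2)(-5.768) = 0.511 V.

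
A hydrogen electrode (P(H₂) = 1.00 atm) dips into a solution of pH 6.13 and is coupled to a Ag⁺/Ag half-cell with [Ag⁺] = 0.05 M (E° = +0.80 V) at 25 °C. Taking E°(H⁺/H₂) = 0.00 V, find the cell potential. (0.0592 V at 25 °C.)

1.09 V

The Ag⁺/Ag couple is the cathode, so E°_cell = 0.80 V; n = 2.
[H⁺] = 10^(−6.13) = 7.4 × 10^-7 M, and Q = [H⁺]^2 / ([Ag⁺]^2·P(H₂)) = 2.2 × 10^-10.
E = E° − (0.0592/2) log Q = 0.80 − (0.0592/2)(-9.658) = 1.086 V.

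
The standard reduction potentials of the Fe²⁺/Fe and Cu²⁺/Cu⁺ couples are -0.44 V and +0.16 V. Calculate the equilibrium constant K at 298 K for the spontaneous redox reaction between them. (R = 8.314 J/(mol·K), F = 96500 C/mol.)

E°_cell = +0.16 − (-0.44) = 0.60 V, with n = 2 electrons transferred.
At equilibrium E = 0, so the Nernst equation gives ln K = nFE°/RT = (2)(96500)(0.60)/((8.314)(298)) = 46.74.
K = e^46.74 = 2 × 10^20.

2 × 10^20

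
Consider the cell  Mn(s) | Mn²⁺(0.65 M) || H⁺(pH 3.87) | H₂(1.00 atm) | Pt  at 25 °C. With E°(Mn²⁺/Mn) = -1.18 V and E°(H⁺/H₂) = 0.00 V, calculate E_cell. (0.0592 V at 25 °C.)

0.96 V

The hydrogen couple is the cathode, so E°_cell = 1.18 V; n = 2.
[H⁺] = 10^(−3.87) = 1.3 × 10^-4 M, and Q = [Mn²⁺]·P(H₂) / [H⁺]^2 = 3.57 × 10^7.
E = E° − (0.0592/2) log Q = 1.18 − (0.0592/2)(7.553) = 0.956 V.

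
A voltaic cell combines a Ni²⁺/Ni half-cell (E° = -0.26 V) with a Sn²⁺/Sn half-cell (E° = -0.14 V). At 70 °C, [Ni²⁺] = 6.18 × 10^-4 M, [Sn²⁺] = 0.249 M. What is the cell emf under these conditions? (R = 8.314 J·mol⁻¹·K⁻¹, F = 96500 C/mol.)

0.209 V

The Sn²⁺/Sn couple has the higher reduction potential and acts as the cathode, so E°_cell = -0.14 − (-0.26) = 0.12 V.
Balancing electrons gives n = 2; the reaction quotient is Q = [Ni²⁺]/[Sn²⁺] = 0.00248.
E = E° − (RT/nF) ln Q = 0.12 − (8.314×343)/(2×96500) × (-5.999) = 0.120 + 0.089 = 0.209 V.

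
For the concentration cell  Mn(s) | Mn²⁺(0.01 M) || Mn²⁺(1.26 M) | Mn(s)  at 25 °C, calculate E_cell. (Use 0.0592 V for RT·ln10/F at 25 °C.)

Both half-cells are Mn²⁺/Mn, so E°_cell = 0. The concentrated side is the cathode; the cell reaction moves Mn²⁺ from high to low concentration with n = 2.
Q = [Mn²⁺]_dilute/[Mn²⁺]_conc = 0.01/1.26 = 0.00794.
E = 0 − (0.0592/2) log Q = −(0.0592/2)(-2.100) = 0.0622 V.

0.062 V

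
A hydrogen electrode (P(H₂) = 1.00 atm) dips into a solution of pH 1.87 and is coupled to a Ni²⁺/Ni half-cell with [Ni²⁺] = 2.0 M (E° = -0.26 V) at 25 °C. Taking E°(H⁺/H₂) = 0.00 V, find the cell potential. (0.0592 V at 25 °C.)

0.14 V

The hydrogen couple is the cathode, so E°_cell = 0.26 V; n = 2.
[H⁺] = 10^(−1.87) = 0.013 M, and Q = [Ni²⁺]·P(H₂) / [H⁺]^2 = 1.1 × 10^4.
E = E° − (0.0592/2) log Q = 0.26 − (0.0592/2)(4.041) = 0.140 V.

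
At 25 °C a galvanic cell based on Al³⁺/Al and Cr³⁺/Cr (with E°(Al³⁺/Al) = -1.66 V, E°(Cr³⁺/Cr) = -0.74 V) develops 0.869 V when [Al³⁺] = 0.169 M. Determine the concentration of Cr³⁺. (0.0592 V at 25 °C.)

From the Nernst equation, log Q = n(E° − E)/0.0592 = 3(0.92 − 0.869)/0.0592 = 2.584, so Q = 384.
With Q = [Al³⁺]/[Cr³⁺] and the known concentrations, [Cr³⁺] in the denominator gives [Cr³⁺] = 4.4 × 10^-4 M.

4.4 × 10^-4 M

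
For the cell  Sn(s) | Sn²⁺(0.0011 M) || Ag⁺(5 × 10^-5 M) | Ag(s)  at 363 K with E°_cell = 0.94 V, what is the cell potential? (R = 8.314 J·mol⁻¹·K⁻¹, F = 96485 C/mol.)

0.737 V

Balancing electrons gives n = 2; the reaction quotient is Q = [Sn²⁺]/[Ag⁺]^2 = 4.4 × 10^5.
E = E° − (RT/nF) ln Q = 0.94 − (8.314×363)/(2×96485) × (12.995) = 0.940 − 0.203 = 0.737 V.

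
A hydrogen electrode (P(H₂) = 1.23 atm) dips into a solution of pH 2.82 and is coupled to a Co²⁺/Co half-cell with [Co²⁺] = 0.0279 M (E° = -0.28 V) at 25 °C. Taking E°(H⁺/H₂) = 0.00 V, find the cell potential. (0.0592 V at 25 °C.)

0.16 V

The hydrogen couple is the cathode, so E°_cell = 0.28 V; n = 2.
[H⁺] = 10^(−2.82) = 0.0015 M, and Q = [Co²⁺]·P(H₂) / [H⁺]^2 = 1.5 × 10^4.
E = E° − (0.0592/2) log Q = 0.28 − (0.0592/2)(4.176) = 0.156 V.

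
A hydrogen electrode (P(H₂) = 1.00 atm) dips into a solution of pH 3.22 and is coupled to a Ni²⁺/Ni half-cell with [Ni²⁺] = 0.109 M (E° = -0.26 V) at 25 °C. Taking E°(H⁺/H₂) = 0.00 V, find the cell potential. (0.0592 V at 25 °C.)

0.098 V

The hydrogen couple is the cathode, so E°_cell = 0.26 V; n = 2.
[H⁺] = 10^(−3.22) = 6 × 10^-4 M, and Q = [Ni²⁺]·P(H₂) / [H⁺]^2 = 3 × 10^5.
E = E° − (0.0592/2) log Q = 0.26 − (0.0592/2)(5.477) = 0.098 V.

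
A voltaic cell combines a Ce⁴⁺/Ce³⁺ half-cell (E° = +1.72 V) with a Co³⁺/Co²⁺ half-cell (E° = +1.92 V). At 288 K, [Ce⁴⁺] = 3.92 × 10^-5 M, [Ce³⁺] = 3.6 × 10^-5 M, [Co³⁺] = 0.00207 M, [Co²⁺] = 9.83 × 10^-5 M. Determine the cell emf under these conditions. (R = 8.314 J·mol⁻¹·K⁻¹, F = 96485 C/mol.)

0.274 V

The Co³⁺/Co²⁺ couple has the higher reduction potential and acts as the cathode, so E°_cell = +1.92 − (+1.72) = 0.20 V.
Balancing electrons gives n = 1; the reaction quotient is Q = [Ce⁴⁺]·[Co²⁺]/([Ce³⁺]·[Co³⁺]) = 0.0517.
E = E° − (RT/nF) ln Q = 0.20 − (8.314×288)/(1×96485) × (-2.962) = 0.200 + 0.074 = 0.274 V.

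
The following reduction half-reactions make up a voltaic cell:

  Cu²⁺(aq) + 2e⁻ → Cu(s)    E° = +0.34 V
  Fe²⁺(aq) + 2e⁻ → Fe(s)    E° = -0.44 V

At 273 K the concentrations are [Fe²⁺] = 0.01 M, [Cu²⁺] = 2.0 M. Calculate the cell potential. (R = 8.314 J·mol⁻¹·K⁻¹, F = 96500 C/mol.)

The Cu²⁺/Cu couple has the higher reduction potential and acts as the cathode, so E°_cell = +0.34 − (-0.44) = 0.78 V.
Balancing electrons gives n = 2; the reaction quotient is Q = [Fe²⁺]/[Cu²⁺] = 0.00500.
E = E° − (RT/nF) ln Q = 0.78 − (8.314×273)/(2×96500) × (-5.298) = 0.780 + 0.062 = 0.842 V.

0.842 V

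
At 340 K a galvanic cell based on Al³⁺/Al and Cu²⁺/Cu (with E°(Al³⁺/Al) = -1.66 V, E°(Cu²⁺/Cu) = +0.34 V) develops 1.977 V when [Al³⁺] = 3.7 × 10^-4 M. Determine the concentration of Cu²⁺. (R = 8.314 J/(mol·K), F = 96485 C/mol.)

From the Nernst equation, ln Q = nF(E° − E)/RT = 6×96485×(2.00 − 1.977)/(8.314×340) = 4.710, so Q = 111.
With Q = [Al³⁺]^2/[Cu²⁺]^3 and the known concentrations, [Cu²⁺]^3 in the denominator gives [Cu²⁺] = 0.0011 M.

0.0011 M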